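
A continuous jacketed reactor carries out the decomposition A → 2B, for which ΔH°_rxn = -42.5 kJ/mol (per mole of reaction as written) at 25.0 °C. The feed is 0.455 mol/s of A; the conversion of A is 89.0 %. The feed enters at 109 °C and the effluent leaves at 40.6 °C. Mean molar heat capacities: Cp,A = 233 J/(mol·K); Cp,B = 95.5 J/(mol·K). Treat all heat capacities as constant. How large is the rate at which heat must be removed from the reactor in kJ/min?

Extent of reaction ξ = 0.890 × 0.455 = 0.40495 mol/s
Reaction term: ξ·ΔH°_rxn = 0.40495 × -42.5 = -17.21 kJ/s
Sensible, feed 109→25 °C: -8.9053 kJ/s
Outlet flows (mol/s): A 0.05005, B 0.8099
Sensible, products 25→40.6 °C: 1.3885 kJ/s
Q = ΔH = -24.727 kJ/s = -24.727 kW
Heat removed = 1483.6 kJ/min

Q_out = 1480 kJ/min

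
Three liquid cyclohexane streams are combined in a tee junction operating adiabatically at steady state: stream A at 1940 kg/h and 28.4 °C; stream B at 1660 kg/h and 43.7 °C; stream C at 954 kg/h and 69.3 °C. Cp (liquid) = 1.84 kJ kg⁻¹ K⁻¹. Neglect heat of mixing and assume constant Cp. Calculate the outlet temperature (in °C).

T_out = 42.5 °C

Energy balance with Q = 0: Σ ṁᵢCp,ᵢ(T_out − Tᵢ) = 0
Σ ṁᵢCp,ᵢTᵢ = 1940×1.84×28.4 + 1660×1.84×43.7 + 954×1.84×69.3 = 356500
Σ ṁᵢCp,ᵢ = 1940×1.84 + 1660×1.84 + 954×1.84 = 8379.4
T_out = 356500 / 8379.4 = 42.545 °C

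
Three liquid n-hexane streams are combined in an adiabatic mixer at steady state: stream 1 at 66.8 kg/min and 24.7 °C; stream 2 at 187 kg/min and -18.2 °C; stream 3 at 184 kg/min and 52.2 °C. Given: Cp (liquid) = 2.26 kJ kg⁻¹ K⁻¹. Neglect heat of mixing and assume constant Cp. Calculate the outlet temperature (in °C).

Energy balance with Q = 0: Σ ṁᵢCp,ᵢ(T_out − Tᵢ) = 0
Σ ṁᵢCp,ᵢTᵢ = 66.8×2.26×24.7 + 187×2.26×-18.2 + 184×2.26×52.2 = 17744
Σ ṁᵢCp,ᵢ = 66.8×2.26 + 187×2.26 + 184×2.26 = 989.43
T_out = 17744 / 989.43 = 17.934 °C

T_out = 17.9 °C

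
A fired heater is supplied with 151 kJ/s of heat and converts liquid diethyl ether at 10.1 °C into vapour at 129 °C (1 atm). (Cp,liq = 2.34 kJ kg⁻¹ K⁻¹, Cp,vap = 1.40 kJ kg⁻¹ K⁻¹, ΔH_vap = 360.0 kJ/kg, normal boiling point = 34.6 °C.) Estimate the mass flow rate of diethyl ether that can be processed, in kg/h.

ṁ = 989 kg/h

Δh = 2.34×(34.6−10.1) + 360.0 + 1.40×(129−34.6) = 549.49 kJ/kg
Q = 151 kJ/s = 151 kJ/s = 543600 kJ/h
ṁ = Q/Δh = 543600 / 549.49 = 989.28 kg/h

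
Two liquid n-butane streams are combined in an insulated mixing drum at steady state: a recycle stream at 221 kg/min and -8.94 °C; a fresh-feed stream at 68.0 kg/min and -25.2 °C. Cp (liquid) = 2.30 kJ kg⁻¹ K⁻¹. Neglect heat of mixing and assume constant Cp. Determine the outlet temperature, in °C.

T_out = -12.8 °C

Energy balance with Q = 0: Σ ṁᵢCp,ᵢ(T_out − Tᵢ) = 0
T_out = Σ ṁᵢCp,ᵢTᵢ / Σ ṁᵢCp,ᵢ
      = -8485.5 / 664.7 = -12.766 °C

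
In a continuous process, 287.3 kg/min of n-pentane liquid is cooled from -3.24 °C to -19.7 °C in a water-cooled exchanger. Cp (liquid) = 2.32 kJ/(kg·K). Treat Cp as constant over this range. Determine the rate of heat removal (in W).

Q = ṁ·Cp·ΔT = 287.3 × 2.32 × (-19.7 − -3.24) = -10971 kJ/min
Converting: 10971 / 60 s = 182.85 kW
Cooling duty = 182850 W

Q_c = 183000 W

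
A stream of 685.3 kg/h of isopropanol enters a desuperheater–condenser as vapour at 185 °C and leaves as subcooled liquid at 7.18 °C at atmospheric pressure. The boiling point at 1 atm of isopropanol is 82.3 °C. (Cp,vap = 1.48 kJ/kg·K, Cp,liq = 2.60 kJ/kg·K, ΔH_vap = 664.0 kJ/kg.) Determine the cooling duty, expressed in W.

vapour 185→82.3 °C: -152 kJ/kg
condensation at 82.3 °C: -664 kJ/kg
liquid 82.3→7.18 °C: -195.31 kJ/kg
Δh = -152 + -664 + -195.31 = -1011.3 kJ/kg
Q = ṁ·Δh = 685.3 kg/h × -1011.3 kJ/kg = -693050 kJ/h
|Q| = 192.51 kW = 192510 W

Q_c = 193000 W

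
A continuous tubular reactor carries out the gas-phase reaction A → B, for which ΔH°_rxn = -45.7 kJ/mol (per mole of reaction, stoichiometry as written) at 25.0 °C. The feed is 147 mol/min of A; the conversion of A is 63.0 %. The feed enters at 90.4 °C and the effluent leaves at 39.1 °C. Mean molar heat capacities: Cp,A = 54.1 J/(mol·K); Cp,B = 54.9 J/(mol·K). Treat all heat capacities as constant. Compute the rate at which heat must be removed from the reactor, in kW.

Extent of reaction ξ = 0.630 × 147 = 92.61 mol/min
Reaction term: ξ·ΔH°_rxn = 92.61 × -45.7 = -4232.3 kJ/min
Sensible, feed 90.4→25 °C: -520.11 kJ/min
Outlet flows (mol/min): A 54.39, B 92.61
Sensible, products 25→39.1 °C: 113.18 kJ/min
Q = ΔH = -4639.2 kJ/min = -77.32 kW
Heat removed = 77.32 kW

Q_out = 77.3 kW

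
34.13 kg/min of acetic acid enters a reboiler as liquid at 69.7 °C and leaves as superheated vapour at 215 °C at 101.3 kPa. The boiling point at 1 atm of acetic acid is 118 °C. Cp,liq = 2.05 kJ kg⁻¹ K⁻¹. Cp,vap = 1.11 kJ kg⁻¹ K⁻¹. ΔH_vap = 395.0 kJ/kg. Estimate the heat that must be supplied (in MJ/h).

Q = 1230 MJ/h

liquid 69.7→118 °C: 99.015 kJ/kg
vaporisation at 118 °C: 395 kJ/kg
vapour 118→215 °C: 107.67 kJ/kg
Δh = 99.015 + 395 + 107.67 = 601.68 kJ/kg
Q = ṁ·Δh = 34.13 kg/min × 601.68 kJ/kg = 20536 kJ/min
|Q| = 342.26 kW = 1232.1 MJ/h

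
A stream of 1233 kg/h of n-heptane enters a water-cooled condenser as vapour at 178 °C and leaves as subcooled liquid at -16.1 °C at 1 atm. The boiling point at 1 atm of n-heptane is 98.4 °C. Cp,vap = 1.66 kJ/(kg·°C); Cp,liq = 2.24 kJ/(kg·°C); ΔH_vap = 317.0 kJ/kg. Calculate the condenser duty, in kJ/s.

Q_c = 242 kJ/s

vapour 178→98.4 °C: -132.14 kJ/kg
condensation at 98.4 °C: -317 kJ/kg
liquid 98.4→-16.1 °C: -256.48 kJ/kg
Δh = -132.14 + -317 + -256.48 = -705.62 kJ/kg
Q = ṁ·Δh = 1233 kg/h × -705.62 kJ/kg = -870020 kJ/h
|Q| = 241.67 kW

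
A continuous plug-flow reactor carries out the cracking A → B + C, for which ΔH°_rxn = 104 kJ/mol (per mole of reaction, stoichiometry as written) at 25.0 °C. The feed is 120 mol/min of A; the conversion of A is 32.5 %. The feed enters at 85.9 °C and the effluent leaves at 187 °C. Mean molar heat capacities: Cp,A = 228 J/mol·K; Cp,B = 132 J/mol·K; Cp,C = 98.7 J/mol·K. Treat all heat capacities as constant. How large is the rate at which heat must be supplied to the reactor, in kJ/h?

Extent of reaction ξ = 0.325 × 120 = 39 mol/min
Reaction term: ξ·ΔH°_rxn = 39 × 104 = 4056 kJ/min
Sensible, feed 85.9→25 °C: -1666.2 kJ/min
Outlet flows (mol/min): A 81, B 39, C 39
Sensible, products 25→187 °C: 4449.4 kJ/min
Q = ΔH = 6839.2 kJ/min = 113.99 kW
Heat supplied = 410350 kJ/h

Q_in = 410000 kJ/h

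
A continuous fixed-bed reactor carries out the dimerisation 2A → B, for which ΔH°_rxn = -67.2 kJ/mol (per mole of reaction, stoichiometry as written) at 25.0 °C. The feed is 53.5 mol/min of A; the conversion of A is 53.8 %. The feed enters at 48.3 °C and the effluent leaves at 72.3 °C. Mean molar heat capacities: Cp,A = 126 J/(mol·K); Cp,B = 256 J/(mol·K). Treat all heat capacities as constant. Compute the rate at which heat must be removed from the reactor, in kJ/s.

Q_out = 13.4 kJ/s

Extent of reaction ξ = 0.538 × 53.5 / 2 = 14.392 mol/min
Reaction term: ξ·ΔH°_rxn = 14.392 × -67.2 = -967.11 kJ/min
Sensible, feed 48.3→25 °C: -157.07 kJ/min
Outlet flows (mol/min): A 24.717, B 14.392
Sensible, products 25→72.3 °C: 321.57 kJ/min
Q = ΔH = -802.6 kJ/min = -13.377 kW
Heat removed = 13.377 kJ/s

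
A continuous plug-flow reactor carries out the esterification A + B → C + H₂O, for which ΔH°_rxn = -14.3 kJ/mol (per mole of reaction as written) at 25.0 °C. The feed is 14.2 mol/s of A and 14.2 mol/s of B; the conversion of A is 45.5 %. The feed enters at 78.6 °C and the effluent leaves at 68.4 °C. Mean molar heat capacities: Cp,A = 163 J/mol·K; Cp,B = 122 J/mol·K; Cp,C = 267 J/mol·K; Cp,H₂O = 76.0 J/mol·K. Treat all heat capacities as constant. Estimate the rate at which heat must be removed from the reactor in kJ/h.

Q_out = 423000 kJ/h

Extent of reaction ξ = 0.455 × 14.2 = 6.461 mol/s
Reaction term: ξ·ΔH°_rxn = 6.461 × -14.3 = -92.392 kJ/s
Sensible, feed 78.6→25 °C: -216.92 kJ/s
Outlet flows (mol/s): A 7.739, B 7.739, C 6.461, H₂O 6.461
Sensible, products 25→68.4 °C: 191.9 kJ/s
Q = ΔH = -117.41 kJ/s = -117.41 kW
Heat removed = 422670 kJ/h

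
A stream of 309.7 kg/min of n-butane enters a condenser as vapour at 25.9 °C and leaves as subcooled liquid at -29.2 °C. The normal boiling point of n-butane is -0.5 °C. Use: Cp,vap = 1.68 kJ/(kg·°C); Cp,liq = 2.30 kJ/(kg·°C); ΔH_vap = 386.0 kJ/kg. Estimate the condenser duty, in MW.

Q_c = 2.56 MW

vapour 25.9→-0.5 °C: -44.352 kJ/kg
condensation at -0.5 °C: -386 kJ/kg
liquid -0.5→-29.2 °C: -66.01 kJ/kg
Δh = -44.352 + -386 + -66.01 = -496.36 kJ/kg
Q = ṁ·Δh = 309.7 kg/min × -496.36 kJ/kg = -153720 kJ/min
|Q| = 2562.1 kW = 2.5621 MW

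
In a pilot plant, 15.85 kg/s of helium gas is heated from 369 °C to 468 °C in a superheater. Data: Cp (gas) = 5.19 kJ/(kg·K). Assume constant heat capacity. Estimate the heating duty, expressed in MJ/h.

Q = 29300 MJ/h

Q = ṁ·Cp·ΔT = 15.85 × 5.19 × (468 − 369) = 8143.9 kJ/s
Heating duty = 29318 MJ/h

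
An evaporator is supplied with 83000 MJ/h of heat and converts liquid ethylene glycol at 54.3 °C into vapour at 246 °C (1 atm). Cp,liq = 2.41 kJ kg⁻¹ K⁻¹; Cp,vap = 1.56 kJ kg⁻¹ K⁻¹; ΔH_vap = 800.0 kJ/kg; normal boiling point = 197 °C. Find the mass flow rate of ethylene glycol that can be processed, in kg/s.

ṁ = 18.9 kg/s

Δh = 2.41×(197−54.3) + 800.0 + 1.56×(246−197) = 1220.3 kJ/kg
Q = 83000 MJ/h = 23056 kJ/s = 23056 kJ/s
ṁ = Q/Δh = 23056 / 1220.3 = 18.893 kg/s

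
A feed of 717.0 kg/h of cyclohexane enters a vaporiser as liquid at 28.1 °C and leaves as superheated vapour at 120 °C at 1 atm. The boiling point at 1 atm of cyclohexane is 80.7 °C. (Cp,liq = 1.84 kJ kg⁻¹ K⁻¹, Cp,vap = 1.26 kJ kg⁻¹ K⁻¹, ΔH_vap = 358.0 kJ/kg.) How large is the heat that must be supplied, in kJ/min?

liquid 28.1→80.7 °C: 96.784 kJ/kg
vaporisation at 80.7 °C: 358 kJ/kg
vapour 80.7→120 °C: 49.518 kJ/kg
Δh = 96.784 + 358 + 49.518 = 504.3 kJ/kg
Q = ṁ·Δh = 717.0 kg/h × 504.3 kJ/kg = 361580 kJ/h
|Q| = 100.44 kW = 6026.4 kJ/min

Q = 6030 kJ/min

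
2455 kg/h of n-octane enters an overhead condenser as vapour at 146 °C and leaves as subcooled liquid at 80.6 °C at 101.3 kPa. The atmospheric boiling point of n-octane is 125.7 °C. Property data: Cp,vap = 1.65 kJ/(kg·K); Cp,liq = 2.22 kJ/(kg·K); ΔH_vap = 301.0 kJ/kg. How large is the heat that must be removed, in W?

Q_c = 296000 W

vapour 146→125.7 °C: -33.495 kJ/kg
condensation at 125.7 °C: -301 kJ/kg
liquid 125.7→80.6 °C: -100.12 kJ/kg
Δh = -33.495 + -301 + -100.12 = -434.62 kJ/kg
Q = ṁ·Δh = 2455 kg/h × -434.62 kJ/kg = -1.067e+06 kJ/h
|Q| = 296.38 kW = 296380 W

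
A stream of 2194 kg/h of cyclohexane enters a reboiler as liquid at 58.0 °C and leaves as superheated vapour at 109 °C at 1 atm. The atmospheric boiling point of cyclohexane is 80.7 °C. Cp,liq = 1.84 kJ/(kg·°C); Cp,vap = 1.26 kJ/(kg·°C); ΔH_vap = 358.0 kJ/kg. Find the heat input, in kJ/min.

liquid 58.0→80.7 °C: 41.768 kJ/kg
vaporisation at 80.7 °C: 358 kJ/kg
vapour 80.7→109 °C: 35.658 kJ/kg
Δh = 41.768 + 358 + 35.658 = 435.43 kJ/kg
Q = ṁ·Δh = 2194 kg/h × 435.43 kJ/kg = 955320 kJ/h
|Q| = 265.37 kW = 15922 kJ/min

Q = 15900 kJ/min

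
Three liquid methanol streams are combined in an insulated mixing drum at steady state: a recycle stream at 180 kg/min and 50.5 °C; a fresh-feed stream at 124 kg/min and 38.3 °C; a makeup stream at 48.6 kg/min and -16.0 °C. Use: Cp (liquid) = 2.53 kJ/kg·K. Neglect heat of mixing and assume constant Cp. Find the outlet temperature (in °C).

No heat crosses the boundary, so H_out = H_in.
T_out = Σ ṁᵢCp,ᵢTᵢ / Σ ṁᵢCp,ᵢ
      = 33046 / 892.08 = 37.044 °C

T_out = 37.0 °C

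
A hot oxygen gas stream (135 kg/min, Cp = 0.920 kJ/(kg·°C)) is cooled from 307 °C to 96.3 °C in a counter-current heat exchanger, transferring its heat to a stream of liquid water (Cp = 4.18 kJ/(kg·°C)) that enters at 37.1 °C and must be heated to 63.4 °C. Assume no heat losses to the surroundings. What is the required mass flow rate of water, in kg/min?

ṁ_c = 238 kg/min

Heat released by hot stream: Q = 135 × 0.920 × (307 − 96.3) = 26169 kJ/min
Energy balance on cold side (adiabatic exchanger): Q = ṁ_c·Cp_c·(T_c,out − T_c,in)
ṁ_c = 26169 / [4.18 × (63.4 − 37.1)] = 238.04 kg/min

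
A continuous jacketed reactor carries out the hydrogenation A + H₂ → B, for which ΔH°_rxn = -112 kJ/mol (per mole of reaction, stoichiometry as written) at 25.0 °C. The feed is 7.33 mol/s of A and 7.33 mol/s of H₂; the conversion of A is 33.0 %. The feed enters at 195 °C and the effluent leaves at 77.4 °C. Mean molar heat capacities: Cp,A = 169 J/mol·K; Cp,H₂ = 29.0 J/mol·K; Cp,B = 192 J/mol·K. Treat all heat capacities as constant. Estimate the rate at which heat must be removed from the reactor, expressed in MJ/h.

Extent of reaction ξ = 0.330 × 7.33 = 2.4189 mol/s
Reaction term: ξ·ΔH°_rxn = 2.4189 × -112 = -270.92 kJ/s
Sensible, feed 195→25 °C: -246.73 kJ/s
Outlet flows (mol/s): A 4.9111, H₂ 4.9111, B 2.4189
Sensible, products 25→77.4 °C: 75.29 kJ/s
Q = ΔH = -442.35 kJ/s = -442.35 kW
Heat removed = 1592.5 MJ/h

Q_out = 1590 MJ/h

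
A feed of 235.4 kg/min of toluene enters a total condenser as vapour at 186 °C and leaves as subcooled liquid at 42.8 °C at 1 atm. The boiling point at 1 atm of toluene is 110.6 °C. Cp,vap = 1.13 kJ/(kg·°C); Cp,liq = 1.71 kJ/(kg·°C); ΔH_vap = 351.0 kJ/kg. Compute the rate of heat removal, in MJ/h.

Q_c = 7800 MJ/h

vapour 186→110.6 °C: -85.202 kJ/kg
condensation at 110.6 °C: -351 kJ/kg
liquid 110.6→42.8 °C: -115.94 kJ/kg
Δh = -85.202 + -351 + -115.94 = -552.14 kJ/kg
Q = ṁ·Δh = 235.4 kg/min × -552.14 kJ/kg = -129970 kJ/min
|Q| = 2166.2 kW = 7798.4 MJ/h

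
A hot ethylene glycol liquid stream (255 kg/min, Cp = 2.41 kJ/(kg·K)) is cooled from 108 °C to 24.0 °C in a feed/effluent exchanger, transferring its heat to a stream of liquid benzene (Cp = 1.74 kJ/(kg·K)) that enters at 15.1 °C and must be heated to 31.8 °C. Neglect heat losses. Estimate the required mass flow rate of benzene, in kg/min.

ṁ_c = 1780 kg/min

Heat released by hot stream: Q = 255 × 2.41 × (108 − 24.0) = 51622 kJ/min
Energy balance on cold side (adiabatic exchanger): Q = ṁ_c·Cp_c·(T_c,out − T_c,in)
ṁ_c = 51622 / [1.74 × (31.8 − 15.1)] = 1776.5 kg/min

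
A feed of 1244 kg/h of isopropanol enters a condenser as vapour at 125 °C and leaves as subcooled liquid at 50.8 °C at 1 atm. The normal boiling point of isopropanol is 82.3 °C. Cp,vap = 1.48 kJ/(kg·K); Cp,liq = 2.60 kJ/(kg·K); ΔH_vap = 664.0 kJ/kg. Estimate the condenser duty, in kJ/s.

Q_c = 280 kJ/s

vapour 125→82.3 °C: -63.196 kJ/kg
condensation at 82.3 °C: -664 kJ/kg
liquid 82.3→50.8 °C: -81.9 kJ/kg
Δh = -63.196 + -664 + -81.9 = -809.1 kJ/kg
Q = ṁ·Δh = 1244 kg/h × -809.1 kJ/kg = -1.0065e+06 kJ/h
|Q| = 279.59 kW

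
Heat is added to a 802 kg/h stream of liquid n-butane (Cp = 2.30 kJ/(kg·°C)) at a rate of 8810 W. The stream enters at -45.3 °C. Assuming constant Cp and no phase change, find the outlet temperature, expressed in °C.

Q = 8810 W = 31716 kJ/h
ΔT = Q/(ṁ·Cp) = 31716/(802×2.30) = 17.194 K
T_out = -45.3 + 17.194 = -28.106 °C

T_out = -28.1 °C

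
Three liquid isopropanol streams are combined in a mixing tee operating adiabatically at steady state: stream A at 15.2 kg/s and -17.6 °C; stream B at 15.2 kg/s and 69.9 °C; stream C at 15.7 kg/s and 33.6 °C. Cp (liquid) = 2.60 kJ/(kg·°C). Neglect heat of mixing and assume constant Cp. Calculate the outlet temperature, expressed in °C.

T_out = 28.7 °C

Adiabatic, steady state ⇒ Σ ṁᵢCp,ᵢ(T_out − Tᵢ) = 0
T_out = Σ ṁᵢCp,ᵢTᵢ / Σ ṁᵢCp,ᵢ
      = 3438.4 / 119.86 = 28.687 °C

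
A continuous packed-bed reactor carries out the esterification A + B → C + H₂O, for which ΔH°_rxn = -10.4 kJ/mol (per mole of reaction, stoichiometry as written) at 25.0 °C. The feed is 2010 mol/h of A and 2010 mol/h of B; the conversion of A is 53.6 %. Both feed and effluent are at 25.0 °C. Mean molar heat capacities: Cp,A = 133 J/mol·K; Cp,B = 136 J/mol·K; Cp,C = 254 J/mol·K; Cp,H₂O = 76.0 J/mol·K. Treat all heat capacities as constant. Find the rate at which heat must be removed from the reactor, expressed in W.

Extent of reaction ξ = 0.536 × 2010 = 1077.4 mol/h
Reaction term: ξ·ΔH°_rxn = 1077.4 × -10.4 = -11205 kJ/h
Q = ΔH = -11205 kJ/h = -3.1124 kW
Heat removed = 3112.4 W

Q_out = 3110 W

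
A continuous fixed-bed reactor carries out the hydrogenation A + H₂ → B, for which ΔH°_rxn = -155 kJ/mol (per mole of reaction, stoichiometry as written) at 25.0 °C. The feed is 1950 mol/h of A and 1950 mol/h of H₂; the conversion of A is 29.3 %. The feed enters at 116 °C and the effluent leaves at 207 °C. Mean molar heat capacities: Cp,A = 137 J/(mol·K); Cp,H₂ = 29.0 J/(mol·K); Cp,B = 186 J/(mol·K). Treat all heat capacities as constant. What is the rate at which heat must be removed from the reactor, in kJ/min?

Q_out = 950 kJ/min

Extent of reaction ξ = 0.293 × 1950 = 571.35 mol/h
Reaction term: ξ·ΔH°_rxn = 571.35 × -155 = -88559 kJ/h
Sensible, feed 116→25 °C: -29457 kJ/h
Outlet flows (mol/h): A 1378.7, H₂ 1378.7, B 571.35
Sensible, products 25→207 °C: 60993 kJ/h
Q = ΔH = -57023 kJ/h = -15.84 kW
Heat removed = 950.38 kJ/min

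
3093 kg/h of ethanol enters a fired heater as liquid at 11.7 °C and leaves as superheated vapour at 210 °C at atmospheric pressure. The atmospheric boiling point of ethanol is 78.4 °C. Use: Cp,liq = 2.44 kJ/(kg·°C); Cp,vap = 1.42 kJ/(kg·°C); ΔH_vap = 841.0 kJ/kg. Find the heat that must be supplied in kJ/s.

Q = 1020 kJ/s

liquid 11.7→78.4 °C: 162.75 kJ/kg
vaporisation at 78.4 °C: 841 kJ/kg
vapour 78.4→210 °C: 186.87 kJ/kg
Δh = 162.75 + 841 + 186.87 = 1190.6 kJ/kg
Q = ṁ·Δh = 3093 kg/h × 1190.6 kJ/kg = 3.6826e+06 kJ/h
|Q| = 1022.9 kW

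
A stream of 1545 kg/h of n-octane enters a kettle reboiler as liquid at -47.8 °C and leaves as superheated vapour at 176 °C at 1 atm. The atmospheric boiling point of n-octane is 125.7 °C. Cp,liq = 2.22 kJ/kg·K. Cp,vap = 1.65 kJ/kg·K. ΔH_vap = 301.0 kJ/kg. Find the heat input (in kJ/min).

Q = 19800 kJ/min

liquid -47.8→125.7 °C: 385.17 kJ/kg
vaporisation at 125.7 °C: 301 kJ/kg
vapour 125.7→176 °C: 82.995 kJ/kg
Δh = 385.17 + 301 + 82.995 = 769.16 kJ/kg
Q = ṁ·Δh = 1545 kg/h × 769.16 kJ/kg = 1.1884e+06 kJ/h
|Q| = 330.1 kW = 19806 kJ/min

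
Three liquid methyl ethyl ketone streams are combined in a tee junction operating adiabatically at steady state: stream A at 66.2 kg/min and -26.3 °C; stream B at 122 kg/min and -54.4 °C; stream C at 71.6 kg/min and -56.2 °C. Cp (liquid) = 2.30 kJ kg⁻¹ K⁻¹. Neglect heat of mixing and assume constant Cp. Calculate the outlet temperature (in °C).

Energy balance with Q = 0: Σ ṁᵢCp,ᵢ(T_out − Tᵢ) = 0
T_out = Σ ṁᵢCp,ᵢTᵢ / Σ ṁᵢCp,ᵢ
      = -28524 / 597.54 = -47.736 °C

T_out = -47.7 °C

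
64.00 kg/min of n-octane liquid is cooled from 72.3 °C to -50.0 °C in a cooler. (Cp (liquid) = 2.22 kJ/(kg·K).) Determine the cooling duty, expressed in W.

Q_c = 290000 W

Q = ṁ·Cp·ΔT = 64.00 × 2.22 × (-50.0 − 72.3) = -17376 kJ/min
Converting: 17376 / 60 s = 289.61 kW
Cooling duty = 289610 W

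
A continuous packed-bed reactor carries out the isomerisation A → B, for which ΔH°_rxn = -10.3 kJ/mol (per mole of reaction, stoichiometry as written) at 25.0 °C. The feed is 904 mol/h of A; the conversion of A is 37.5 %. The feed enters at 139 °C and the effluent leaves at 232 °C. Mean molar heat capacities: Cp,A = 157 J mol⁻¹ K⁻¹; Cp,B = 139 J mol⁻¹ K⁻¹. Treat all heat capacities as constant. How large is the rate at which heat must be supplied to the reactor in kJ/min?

Q_in = 141 kJ/min

Extent of reaction ξ = 0.375 × 904 = 339 mol/h
Reaction term: ξ·ΔH°_rxn = 339 × -10.3 = -3491.7 kJ/h
Sensible, feed 139→25 °C: -16180 kJ/h
Outlet flows (mol/h): A 565, B 339
Sensible, products 25→232 °C: 28116 kJ/h
Q = ΔH = 8444.5 kJ/h = 2.3457 kW
Heat supplied = 140.74 kJ/min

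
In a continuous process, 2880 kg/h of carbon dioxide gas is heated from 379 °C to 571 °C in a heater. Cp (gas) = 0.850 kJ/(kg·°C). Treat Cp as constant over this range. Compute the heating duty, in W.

Q = ṁ·Cp·ΔT = 2880 × 0.850 × (571 − 379) = 470020 kJ/h
Converting: 470020 / 3600 s = 130.56 kW
Heating duty = 130560 W

Q = 131000 W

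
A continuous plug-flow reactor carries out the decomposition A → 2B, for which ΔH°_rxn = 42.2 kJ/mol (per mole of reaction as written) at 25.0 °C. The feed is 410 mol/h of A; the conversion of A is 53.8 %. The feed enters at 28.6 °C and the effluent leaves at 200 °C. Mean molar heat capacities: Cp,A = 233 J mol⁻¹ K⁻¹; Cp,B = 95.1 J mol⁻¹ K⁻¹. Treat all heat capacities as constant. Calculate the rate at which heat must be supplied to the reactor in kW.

Extent of reaction ξ = 0.538 × 410 = 220.58 mol/h
Reaction term: ξ·ΔH°_rxn = 220.58 × 42.2 = 9308.5 kJ/h
Sensible, feed 28.6→25 °C: -343.91 kJ/h
Outlet flows (mol/h): A 189.42, B 441.16
Sensible, products 25→200 °C: 15066 kJ/h
Q = ΔH = 24030 kJ/h = 6.675 kW
Heat supplied = 6.675 kW

Q_in = 6.68 kW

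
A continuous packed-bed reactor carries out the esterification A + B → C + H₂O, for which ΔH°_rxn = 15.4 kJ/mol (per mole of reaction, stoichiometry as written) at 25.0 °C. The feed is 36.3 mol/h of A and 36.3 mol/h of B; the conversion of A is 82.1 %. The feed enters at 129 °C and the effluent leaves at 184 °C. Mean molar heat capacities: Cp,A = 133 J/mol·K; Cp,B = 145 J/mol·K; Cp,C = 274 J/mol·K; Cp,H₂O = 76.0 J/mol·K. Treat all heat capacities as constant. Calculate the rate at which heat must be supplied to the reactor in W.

Extent of reaction ξ = 0.821 × 36.3 = 29.802 mol/h
Reaction term: ξ·ΔH°_rxn = 29.802 × 15.4 = 458.96 kJ/h
Sensible, feed 129→25 °C: -1049.5 kJ/h
Outlet flows (mol/h): A 6.4977, B 6.4977, C 29.802, H₂O 29.802
Sensible, products 25→184 °C: 1945.7 kJ/h
Q = ΔH = 1355.2 kJ/h = 0.37643 kW
Heat supplied = 376.43 W

Q_in = 376 W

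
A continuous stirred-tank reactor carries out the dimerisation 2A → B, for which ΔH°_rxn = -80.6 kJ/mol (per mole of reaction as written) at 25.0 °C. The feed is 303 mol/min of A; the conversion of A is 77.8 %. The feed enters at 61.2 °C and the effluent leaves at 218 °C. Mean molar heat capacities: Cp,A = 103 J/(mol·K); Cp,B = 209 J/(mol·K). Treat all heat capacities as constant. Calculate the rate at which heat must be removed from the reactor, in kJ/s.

Extent of reaction ξ = 0.778 × 303 / 2 = 117.87 mol/min
Reaction term: ξ·ΔH°_rxn = 117.87 × -80.6 = -9500.1 kJ/min
Sensible, feed 61.2→25 °C: -1129.8 kJ/min
Outlet flows (mol/min): A 67.266, B 117.87
Sensible, products 25→218 °C: 6091.6 kJ/min
Q = ΔH = -4538.3 kJ/min = -75.638 kW
Heat removed = 75.638 kJ/s

Q_out = 75.6 kJ/s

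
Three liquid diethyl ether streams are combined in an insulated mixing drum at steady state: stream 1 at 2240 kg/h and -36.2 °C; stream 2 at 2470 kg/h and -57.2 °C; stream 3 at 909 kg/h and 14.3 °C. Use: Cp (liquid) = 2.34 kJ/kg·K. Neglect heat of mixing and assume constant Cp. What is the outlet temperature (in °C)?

Adiabatic, steady state ⇒ Σ ṁᵢCp,ᵢ(T_out − Tᵢ) = 0
Σ ṁᵢCp,ᵢTᵢ = 2240×2.34×-36.2 + 2470×2.34×-57.2 + 909×2.34×14.3 = -489930
Σ ṁᵢCp,ᵢ = 2240×2.34 + 2470×2.34 + 909×2.34 = 13148
T_out = -489930 / 13148 = -37.262 °C

T_out = -37.3 °C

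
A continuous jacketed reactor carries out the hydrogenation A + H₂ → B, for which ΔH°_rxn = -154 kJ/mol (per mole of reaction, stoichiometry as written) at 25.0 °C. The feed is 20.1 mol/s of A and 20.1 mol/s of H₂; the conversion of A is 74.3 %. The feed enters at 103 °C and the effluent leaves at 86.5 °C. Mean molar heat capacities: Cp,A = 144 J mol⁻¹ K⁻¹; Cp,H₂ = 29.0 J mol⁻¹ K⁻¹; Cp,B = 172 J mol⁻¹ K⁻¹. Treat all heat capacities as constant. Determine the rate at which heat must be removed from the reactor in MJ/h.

Extent of reaction ξ = 0.743 × 20.1 = 14.934 mol/s
Reaction term: ξ·ΔH°_rxn = 14.934 × -154 = -2299.9 kJ/s
Sensible, feed 103→25 °C: -271.23 kJ/s
Outlet flows (mol/s): A 5.1657, H₂ 5.1657, B 14.934
Sensible, products 25→86.5 °C: 212.94 kJ/s
Q = ΔH = -2358.2 kJ/s = -2358.2 kW
Heat removed = 8489.4 MJ/h

Q_out = 8490 MJ/h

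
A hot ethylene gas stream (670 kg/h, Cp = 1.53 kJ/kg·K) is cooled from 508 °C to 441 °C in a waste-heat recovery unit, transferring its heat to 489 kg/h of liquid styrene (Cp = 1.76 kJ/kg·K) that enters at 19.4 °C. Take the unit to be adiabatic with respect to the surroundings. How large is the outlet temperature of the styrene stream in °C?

T_c,out = 99.2 °C

Heat released by hot stream: Q = 670 × 1.53 × (508 − 441) = 68682 kJ/h
Energy balance on cold side (adiabatic exchanger): Q = ṁ_c·Cp_c·(T_c,out − T_c,in)
T_c,out = 19.4 + 68682/(489 × 1.76) = 99.203 °C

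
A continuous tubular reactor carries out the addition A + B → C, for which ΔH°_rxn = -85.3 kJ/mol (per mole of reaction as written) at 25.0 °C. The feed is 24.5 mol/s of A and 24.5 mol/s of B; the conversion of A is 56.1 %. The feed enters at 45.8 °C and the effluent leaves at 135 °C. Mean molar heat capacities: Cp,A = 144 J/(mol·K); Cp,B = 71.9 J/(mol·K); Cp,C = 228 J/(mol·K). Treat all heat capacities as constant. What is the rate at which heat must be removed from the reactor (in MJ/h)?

Extent of reaction ξ = 0.561 × 24.5 = 13.745 mol/s
Reaction term: ξ·ΔH°_rxn = 13.745 × -85.3 = -1172.4 kJ/s
Sensible, feed 45.8→25 °C: -110.02 kJ/s
Outlet flows (mol/s): A 10.755, B 10.755, C 13.745
Sensible, products 25→135 °C: 600.14 kJ/s
Q = ΔH = -682.28 kJ/s = -682.28 kW
Heat removed = 2456.2 MJ/h

Q_out = 2460 MJ/h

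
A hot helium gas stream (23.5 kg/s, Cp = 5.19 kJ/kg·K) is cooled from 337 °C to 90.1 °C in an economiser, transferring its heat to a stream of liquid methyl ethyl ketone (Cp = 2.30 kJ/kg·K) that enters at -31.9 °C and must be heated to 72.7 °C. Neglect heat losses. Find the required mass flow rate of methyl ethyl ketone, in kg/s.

ṁ_c = 125 kg/s

Heat released by hot stream: Q = 23.5 × 5.19 × (337 − 90.1) = 30113 kJ/s
Energy balance on cold side (adiabatic exchanger): Q = ṁ_c·Cp_c·(T_c,out − T_c,in)
ṁ_c = 30113 / [2.30 × (72.7 − -31.9)] = 125.17 kg/s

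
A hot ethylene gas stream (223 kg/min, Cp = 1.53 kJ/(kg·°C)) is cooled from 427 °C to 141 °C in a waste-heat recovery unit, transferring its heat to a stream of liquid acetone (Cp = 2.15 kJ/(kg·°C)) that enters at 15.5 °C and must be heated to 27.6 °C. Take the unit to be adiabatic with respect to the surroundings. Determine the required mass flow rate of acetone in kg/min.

ṁ_c = 3750 kg/min

Heat released by hot stream: Q = 223 × 1.53 × (427 − 141) = 97580 kJ/min
Energy balance on cold side (adiabatic exchanger): Q = ṁ_c·Cp_c·(T_c,out − T_c,in)
ṁ_c = 97580 / [2.15 × (27.6 − 15.5)] = 3750.9 kg/min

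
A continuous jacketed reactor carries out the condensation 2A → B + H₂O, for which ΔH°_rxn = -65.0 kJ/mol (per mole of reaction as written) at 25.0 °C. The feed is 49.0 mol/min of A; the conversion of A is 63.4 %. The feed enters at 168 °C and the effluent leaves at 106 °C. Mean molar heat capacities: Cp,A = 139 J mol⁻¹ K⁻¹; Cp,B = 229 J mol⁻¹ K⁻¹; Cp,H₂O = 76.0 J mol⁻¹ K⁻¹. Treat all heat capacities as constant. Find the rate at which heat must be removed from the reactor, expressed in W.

Q_out = 23300 W

Extent of reaction ξ = 0.634 × 49.0 / 2 = 15.533 mol/min
Reaction term: ξ·ΔH°_rxn = 15.533 × -65.0 = -1009.6 kJ/min
Sensible, feed 168→25 °C: -973.97 kJ/min
Outlet flows (mol/min): A 17.934, B 15.533, H₂O 15.533
Sensible, products 25→106 °C: 585.66 kJ/min
Q = ΔH = -1398 kJ/min = -23.299 kW
Heat removed = 23299 W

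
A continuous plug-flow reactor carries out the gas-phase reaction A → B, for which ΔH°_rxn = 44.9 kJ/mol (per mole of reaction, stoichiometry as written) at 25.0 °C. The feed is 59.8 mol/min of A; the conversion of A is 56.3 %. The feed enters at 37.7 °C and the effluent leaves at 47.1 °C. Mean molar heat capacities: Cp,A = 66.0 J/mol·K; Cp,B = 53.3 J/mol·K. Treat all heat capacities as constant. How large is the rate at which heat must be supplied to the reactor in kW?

Q_in = 25.7 kW

Extent of reaction ξ = 0.563 × 59.8 = 33.667 mol/min
Reaction term: ξ·ΔH°_rxn = 33.667 × 44.9 = 1511.7 kJ/min
Sensible, feed 37.7→25 °C: -50.124 kJ/min
Outlet flows (mol/min): A 26.133, B 33.667
Sensible, products 25→47.1 °C: 77.775 kJ/min
Q = ΔH = 1539.3 kJ/min = 25.655 kW
Heat supplied = 25.655 kW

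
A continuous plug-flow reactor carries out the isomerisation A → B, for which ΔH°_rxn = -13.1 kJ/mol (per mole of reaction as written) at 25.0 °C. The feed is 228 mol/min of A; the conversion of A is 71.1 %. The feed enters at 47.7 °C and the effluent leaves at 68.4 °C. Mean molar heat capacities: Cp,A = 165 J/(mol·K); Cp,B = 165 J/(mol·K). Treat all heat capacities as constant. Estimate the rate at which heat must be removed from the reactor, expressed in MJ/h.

Q_out = 80.7 MJ/h

Extent of reaction ξ = 0.711 × 228 = 162.11 mol/min
Reaction term: ξ·ΔH°_rxn = 162.11 × -13.1 = -2123.6 kJ/min
Sensible, feed 47.7→25 °C: -853.97 kJ/min
Outlet flows (mol/min): A 65.892, B 162.11
Sensible, products 25→68.4 °C: 1632.7 kJ/min
Q = ΔH = -1344.9 kJ/min = -22.415 kW
Heat removed = 80.693 MJ/h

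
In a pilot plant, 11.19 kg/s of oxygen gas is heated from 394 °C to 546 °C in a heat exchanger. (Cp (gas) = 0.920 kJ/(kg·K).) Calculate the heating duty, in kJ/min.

Q = 93900 kJ/min

Q = ṁ·Cp·ΔT = 11.19 × 0.920 × (546 − 394) = 1564.8 kJ/s
Heating duty = 93889 kJ/min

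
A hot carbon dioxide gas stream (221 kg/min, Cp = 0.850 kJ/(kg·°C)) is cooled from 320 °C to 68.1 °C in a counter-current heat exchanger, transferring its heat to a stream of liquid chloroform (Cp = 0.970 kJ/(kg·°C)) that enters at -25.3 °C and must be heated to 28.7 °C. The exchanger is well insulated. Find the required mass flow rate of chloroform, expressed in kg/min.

ṁ_c = 903 kg/min

Heat released by hot stream: Q = 221 × 0.850 × (320 − 68.1) = 47319 kJ/min
Energy balance on cold side (adiabatic exchanger): Q = ṁ_c·Cp_c·(T_c,out − T_c,in)
ṁ_c = 47319 / [0.970 × (28.7 − -25.3)] = 903.39 kg/min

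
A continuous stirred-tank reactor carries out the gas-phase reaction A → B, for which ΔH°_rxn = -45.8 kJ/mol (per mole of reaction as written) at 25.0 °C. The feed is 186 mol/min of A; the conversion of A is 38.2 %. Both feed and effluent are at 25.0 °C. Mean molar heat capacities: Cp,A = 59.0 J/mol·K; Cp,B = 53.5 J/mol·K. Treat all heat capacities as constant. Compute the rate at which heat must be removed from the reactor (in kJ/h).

Q_out = 195000 kJ/h

Extent of reaction ξ = 0.382 × 186 = 71.052 mol/min
Reaction term: ξ·ΔH°_rxn = 71.052 × -45.8 = -3254.2 kJ/min
Q = ΔH = -3254.2 kJ/min = -54.236 kW
Heat removed = 195250 kJ/h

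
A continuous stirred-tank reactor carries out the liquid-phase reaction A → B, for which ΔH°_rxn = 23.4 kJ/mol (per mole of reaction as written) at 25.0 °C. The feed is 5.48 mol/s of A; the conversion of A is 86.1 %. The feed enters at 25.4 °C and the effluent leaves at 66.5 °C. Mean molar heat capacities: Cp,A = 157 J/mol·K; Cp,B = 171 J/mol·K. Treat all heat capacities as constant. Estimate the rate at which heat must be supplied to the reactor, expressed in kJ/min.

Extent of reaction ξ = 0.861 × 5.48 = 4.7183 mol/s
Reaction term: ξ·ΔH°_rxn = 4.7183 × 23.4 = 110.41 kJ/s
Sensible, feed 25.4→25 °C: -0.34414 kJ/s
Outlet flows (mol/s): A 0.76172, B 4.7183
Sensible, products 25→66.5 °C: 38.446 kJ/s
Q = ΔH = 148.51 kJ/s = 148.51 kW
Heat supplied = 8910.6 kJ/min

Q_in = 8910 kJ/min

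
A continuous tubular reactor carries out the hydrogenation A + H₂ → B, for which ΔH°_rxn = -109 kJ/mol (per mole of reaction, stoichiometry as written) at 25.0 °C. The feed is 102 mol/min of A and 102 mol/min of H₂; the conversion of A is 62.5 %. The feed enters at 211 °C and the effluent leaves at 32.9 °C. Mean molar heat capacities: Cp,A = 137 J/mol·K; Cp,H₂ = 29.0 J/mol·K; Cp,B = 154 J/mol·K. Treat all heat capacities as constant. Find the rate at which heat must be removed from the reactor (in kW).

Q_out = 166 kW

Extent of reaction ξ = 0.625 × 102 = 63.75 mol/min
Reaction term: ξ·ΔH°_rxn = 63.75 × -109 = -6948.8 kJ/min
Sensible, feed 211→25 °C: -3149.4 kJ/min
Outlet flows (mol/min): A 38.25, H₂ 38.25, B 63.75
Sensible, products 25→32.9 °C: 127.72 kJ/min
Q = ΔH = -9970.4 kJ/min = -166.17 kW
Heat removed = 166.17 kW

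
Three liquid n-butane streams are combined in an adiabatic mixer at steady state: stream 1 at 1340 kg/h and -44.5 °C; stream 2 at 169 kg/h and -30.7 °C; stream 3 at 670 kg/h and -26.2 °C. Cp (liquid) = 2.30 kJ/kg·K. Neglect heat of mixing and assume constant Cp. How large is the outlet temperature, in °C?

T_out = -37.8 °C

Energy balance with Q = 0: Σ ṁᵢCp,ᵢ(T_out − Tᵢ) = 0
Σ ṁᵢCp,ᵢTᵢ = 1340×2.30×-44.5 + 169×2.30×-30.7 + 670×2.30×-26.2 = -189460
Σ ṁᵢCp,ᵢ = 1340×2.30 + 169×2.30 + 670×2.30 = 5011.7
T_out = -189460 / 5011.7 = -37.803 °C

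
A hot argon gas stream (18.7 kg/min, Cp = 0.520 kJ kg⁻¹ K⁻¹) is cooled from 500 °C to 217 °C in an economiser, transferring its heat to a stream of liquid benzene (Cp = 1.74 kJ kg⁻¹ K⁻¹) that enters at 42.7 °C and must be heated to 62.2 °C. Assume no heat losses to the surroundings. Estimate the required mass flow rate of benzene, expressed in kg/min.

Heat released by hot stream: Q = 18.7 × 0.520 × (500 − 217) = 2751.9 kJ/min
Energy balance on cold side (adiabatic exchanger): Q = ṁ_c·Cp_c·(T_c,out − T_c,in)
ṁ_c = 2751.9 / [1.74 × (62.2 − 42.7)] = 81.105 kg/min

ṁ_c = 81.1 kg/min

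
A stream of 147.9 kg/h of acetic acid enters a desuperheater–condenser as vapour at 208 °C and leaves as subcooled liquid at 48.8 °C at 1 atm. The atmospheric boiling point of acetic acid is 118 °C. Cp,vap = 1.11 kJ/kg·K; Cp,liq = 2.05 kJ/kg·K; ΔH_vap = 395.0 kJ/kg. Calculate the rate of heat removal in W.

Q_c = 26200 W

vapour 208→118 °C: -99.9 kJ/kg
condensation at 118 °C: -395 kJ/kg
liquid 118→48.8 °C: -141.86 kJ/kg
Δh = -99.9 + -395 + -141.86 = -636.76 kJ/kg
Q = ṁ·Δh = 147.9 kg/h × -636.76 kJ/kg = -94177 kJ/h
|Q| = 26.16 kW = 26160 W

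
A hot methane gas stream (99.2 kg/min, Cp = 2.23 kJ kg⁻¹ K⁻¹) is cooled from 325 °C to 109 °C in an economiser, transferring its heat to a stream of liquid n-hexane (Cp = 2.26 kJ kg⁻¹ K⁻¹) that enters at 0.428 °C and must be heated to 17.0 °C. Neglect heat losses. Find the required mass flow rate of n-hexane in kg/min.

ṁ_c = 1280 kg/min

Heat released by hot stream: Q = 99.2 × 2.23 × (325 − 109) = 47783 kJ/min
Energy balance on cold side (adiabatic exchanger): Q = ṁ_c·Cp_c·(T_c,out − T_c,in)
ṁ_c = 47783 / [2.26 × (17.0 − 0.428)] = 1275.8 kg/min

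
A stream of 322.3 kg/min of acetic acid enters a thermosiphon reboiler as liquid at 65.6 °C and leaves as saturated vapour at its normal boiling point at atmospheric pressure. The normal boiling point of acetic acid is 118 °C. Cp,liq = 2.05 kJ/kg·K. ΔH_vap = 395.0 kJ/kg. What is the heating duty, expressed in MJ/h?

Q = 9720 MJ/h

liquid 65.6→118 °C: 107.42 kJ/kg
vaporisation at 118 °C: 395 kJ/kg
Δh = 107.42 + 395 = 502.42 kJ/kg
Q = ṁ·Δh = 322.3 kg/min × 502.42 kJ/kg = 161930 kJ/min
|Q| = 2698.8 kW = 9715.8 MJ/h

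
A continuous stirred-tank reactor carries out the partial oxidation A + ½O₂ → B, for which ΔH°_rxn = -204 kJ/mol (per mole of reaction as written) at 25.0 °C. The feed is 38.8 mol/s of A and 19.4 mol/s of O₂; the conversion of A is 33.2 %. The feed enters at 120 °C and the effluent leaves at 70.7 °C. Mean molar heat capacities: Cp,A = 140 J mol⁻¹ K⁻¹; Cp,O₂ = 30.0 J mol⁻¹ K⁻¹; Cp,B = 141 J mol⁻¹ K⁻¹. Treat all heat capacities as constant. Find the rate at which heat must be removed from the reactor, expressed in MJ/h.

Extent of reaction ξ = 0.332 × 38.8 = 12.882 mol/s
Reaction term: ξ·ΔH°_rxn = 12.882 × -204 = -2627.8 kJ/s
Sensible, feed 120→25 °C: -571.33 kJ/s
Outlet flows (mol/s): A 25.918, O₂ 12.959, B 12.882
Sensible, products 25→70.7 °C: 266.6 kJ/s
Q = ΔH = -2932.6 kJ/s = -2932.6 kW
Heat removed = 10557 MJ/h

Q_out = 10600 MJ/h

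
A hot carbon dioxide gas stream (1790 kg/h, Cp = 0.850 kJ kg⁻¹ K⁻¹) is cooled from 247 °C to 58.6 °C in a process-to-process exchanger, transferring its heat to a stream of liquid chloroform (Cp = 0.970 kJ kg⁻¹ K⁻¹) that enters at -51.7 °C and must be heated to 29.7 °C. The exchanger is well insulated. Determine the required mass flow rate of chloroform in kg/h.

ṁ_c = 3630 kg/h

Heat released by hot stream: Q = 1790 × 0.850 × (247 − 58.6) = 286650 kJ/h
Energy balance on cold side (adiabatic exchanger): Q = ṁ_c·Cp_c·(T_c,out − T_c,in)
ṁ_c = 286650 / [0.970 × (29.7 − -51.7)] = 3630.4 kg/h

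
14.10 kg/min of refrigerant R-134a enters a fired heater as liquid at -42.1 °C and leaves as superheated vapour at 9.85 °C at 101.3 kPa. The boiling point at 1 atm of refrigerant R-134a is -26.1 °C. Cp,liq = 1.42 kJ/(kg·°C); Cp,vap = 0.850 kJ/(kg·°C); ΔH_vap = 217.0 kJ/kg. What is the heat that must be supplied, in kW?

liquid -42.1→-26.1 °C: 22.72 kJ/kg
vaporisation at -26.1 °C: 217 kJ/kg
vapour -26.1→9.85 °C: 30.558 kJ/kg
Δh = 22.72 + 217 + 30.558 = 270.28 kJ/kg
Q = ṁ·Δh = 14.10 kg/min × 270.28 kJ/kg = 3810.9 kJ/min
|Q| = 63.515 kW

Q = 63.5 kW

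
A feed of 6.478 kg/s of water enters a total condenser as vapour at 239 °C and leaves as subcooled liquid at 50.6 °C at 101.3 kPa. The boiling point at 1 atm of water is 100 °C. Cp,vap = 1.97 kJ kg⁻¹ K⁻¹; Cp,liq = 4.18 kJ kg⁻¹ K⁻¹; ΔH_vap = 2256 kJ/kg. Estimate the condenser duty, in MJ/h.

vapour 239→100 °C: -273.83 kJ/kg
condensation at 100 °C: -2256 kJ/kg
liquid 100→50.6 °C: -206.49 kJ/kg
Δh = -273.83 + -2256 + -206.49 = -2736.3 kJ/kg
Q = ṁ·Δh = 6.478 kg/s × -2736.3 kJ/kg = -17726 kJ/s
|Q| = 17726 kW = 63813 MJ/h

Q_c = 63800 MJ/h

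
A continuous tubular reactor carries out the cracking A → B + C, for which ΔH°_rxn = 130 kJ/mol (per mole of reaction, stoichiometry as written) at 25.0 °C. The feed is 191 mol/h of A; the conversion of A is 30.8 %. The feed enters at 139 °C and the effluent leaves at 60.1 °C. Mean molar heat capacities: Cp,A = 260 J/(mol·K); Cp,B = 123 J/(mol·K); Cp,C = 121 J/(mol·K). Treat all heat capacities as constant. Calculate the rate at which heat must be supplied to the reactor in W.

Q_in = 1030 W

Extent of reaction ξ = 0.308 × 191 = 58.828 mol/h
Reaction term: ξ·ΔH°_rxn = 58.828 × 130 = 7647.6 kJ/h
Sensible, feed 139→25 °C: -5661.2 kJ/h
Outlet flows (mol/h): A 132.17, B 58.828, C 58.828
Sensible, products 25→60.1 °C: 1710 kJ/h
Q = ΔH = 3696.4 kJ/h = 1.0268 kW
Heat supplied = 1026.8 W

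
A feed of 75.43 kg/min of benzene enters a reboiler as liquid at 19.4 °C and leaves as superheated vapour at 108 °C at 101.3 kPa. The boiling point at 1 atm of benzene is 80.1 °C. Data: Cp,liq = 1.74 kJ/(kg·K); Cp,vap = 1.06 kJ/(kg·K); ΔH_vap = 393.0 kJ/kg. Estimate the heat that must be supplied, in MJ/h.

Q = 2390 MJ/h

liquid 19.4→80.1 °C: 105.62 kJ/kg
vaporisation at 80.1 °C: 393 kJ/kg
vapour 80.1→108 °C: 29.574 kJ/kg
Δh = 105.62 + 393 + 29.574 = 528.19 kJ/kg
Q = ṁ·Δh = 75.43 kg/min × 528.19 kJ/kg = 39842 kJ/min
|Q| = 664.03 kW = 2390.5 MJ/h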